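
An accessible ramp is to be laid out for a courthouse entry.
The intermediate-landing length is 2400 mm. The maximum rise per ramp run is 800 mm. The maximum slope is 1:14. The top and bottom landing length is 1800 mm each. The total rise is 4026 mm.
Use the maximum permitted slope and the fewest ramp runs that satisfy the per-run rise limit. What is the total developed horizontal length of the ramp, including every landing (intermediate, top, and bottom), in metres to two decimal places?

71.96 m

⌈4026/800⌉ = 6 ramp runs. That means 5 intermediate landings.
Ramp run (horizontal) at 1:14: 4026 × 14 = 56364 mm.
Intermediate landings: 5 × 2400 = 12000 mm.
Top and bottom landings: 2 × 1800 = 3600 mm.
Total = 56364 + 12000 + 3600 = 71964 mm.
= 71.96 m.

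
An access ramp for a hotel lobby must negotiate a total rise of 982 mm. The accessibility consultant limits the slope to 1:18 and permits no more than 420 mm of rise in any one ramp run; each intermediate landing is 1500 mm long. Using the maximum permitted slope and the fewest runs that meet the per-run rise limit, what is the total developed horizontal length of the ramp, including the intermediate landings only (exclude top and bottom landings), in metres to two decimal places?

20.68 m

982 / 420 = 2.34, so 3 ramp runs are needed. That means 2 intermediate landings.
Ramp run (horizontal) at 1:18: 982 × 18 = 17676 mm.
2 intermediate landings contribute 2 × 1500 = 3000 mm.
Total developed length = 17676 + 3000 = 20676 mm.
= 20.68 m.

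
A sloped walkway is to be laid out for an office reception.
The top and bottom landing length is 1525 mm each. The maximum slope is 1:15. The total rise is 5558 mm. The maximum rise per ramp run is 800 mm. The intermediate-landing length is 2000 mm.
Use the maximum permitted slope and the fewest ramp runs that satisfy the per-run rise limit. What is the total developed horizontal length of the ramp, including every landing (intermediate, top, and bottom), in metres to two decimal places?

98.42 m

5558 / 800 = 6.95, so 7 ramp runs are needed. That means 6 intermediate landings.
Horizontal run for 5558 mm of rise at 1:15 is 5558 × 15 = 83370 mm.
6 intermediate landings contribute 6 × 2000 = 12000 mm.
Top and bottom landings: 2 × 1525 = 3050 mm.
Total = 83370 + 12000 + 3050 = 98420 mm.
= 98.42 m.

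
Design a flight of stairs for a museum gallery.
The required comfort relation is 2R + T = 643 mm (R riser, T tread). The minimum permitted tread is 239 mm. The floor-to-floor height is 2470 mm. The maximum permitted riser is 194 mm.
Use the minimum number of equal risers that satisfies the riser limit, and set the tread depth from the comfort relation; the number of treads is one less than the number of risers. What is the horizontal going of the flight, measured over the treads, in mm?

2470 / 194 = 12.732 → round up to 13 risers.
R = 2470 ÷ 13 = 190 mm.
T = 643 − 2·190 = 263 mm, which satisfies the 239 mm minimum.
13 risers give 12 treads; going = 12 × 263 = 3156 mm.

3156 mm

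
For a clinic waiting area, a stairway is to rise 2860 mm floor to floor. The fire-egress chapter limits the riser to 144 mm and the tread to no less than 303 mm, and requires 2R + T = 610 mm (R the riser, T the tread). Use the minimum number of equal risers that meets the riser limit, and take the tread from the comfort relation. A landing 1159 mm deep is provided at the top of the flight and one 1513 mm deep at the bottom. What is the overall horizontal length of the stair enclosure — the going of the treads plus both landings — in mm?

8828 mm

At most 144 each: 2860/144 = 19.86, giving 20 risers.
Riser R = 2860 / 20 = 143 mm, within the 144 mm limit.
Tread T = 610 − 2 × 143 = 324 mm (≥ 303 mm).
Going = (20 − 1) × 324 = 6156 mm.
Enclosure = 6156 + 1159 + 1513 = 8828 mm.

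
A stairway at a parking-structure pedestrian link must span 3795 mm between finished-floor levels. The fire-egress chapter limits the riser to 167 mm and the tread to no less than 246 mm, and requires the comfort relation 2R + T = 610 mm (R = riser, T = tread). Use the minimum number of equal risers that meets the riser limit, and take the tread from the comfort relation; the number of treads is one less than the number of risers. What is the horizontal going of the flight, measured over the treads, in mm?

6160 mm

At most 167 each: 3795/167 = 22.72, giving 23 risers.
R = 3795 ÷ 23 = 165 mm.
From 2R + T = 610: T = 610 − 330 = 280 mm.
23 risers give 22 treads; going = 22 × 280 = 6160 mm.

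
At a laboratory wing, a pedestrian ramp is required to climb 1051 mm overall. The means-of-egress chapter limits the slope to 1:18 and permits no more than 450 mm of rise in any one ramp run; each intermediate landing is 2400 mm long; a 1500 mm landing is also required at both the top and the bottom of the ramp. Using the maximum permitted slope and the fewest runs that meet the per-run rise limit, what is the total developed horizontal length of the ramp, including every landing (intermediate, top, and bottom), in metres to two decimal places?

26.72 m

At most 450 each: 1051/450 = 2.34, giving 3 ramp runs. That means 2 intermediate landings.
Horizontal run for 1051 mm of rise at 1:18 is 1051 × 18 = 18918 mm.
Intermediate landings: 2 × 2400 = 4800 mm.
Top and bottom landings: 2 × 1500 = 3000 mm.
Total = 18918 + 4800 + 3000 = 26718 mm.
= 26.72 m.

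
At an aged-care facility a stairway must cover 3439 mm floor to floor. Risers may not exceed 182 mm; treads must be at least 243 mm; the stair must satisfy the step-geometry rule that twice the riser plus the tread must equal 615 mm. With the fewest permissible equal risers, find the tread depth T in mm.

253 mm

At most 182 each: 3439/182 = 18.90, giving 19 risers.
Riser R = 3439 / 19 = 181 mm, within the 182 mm limit.
Tread T = 615 − 2 × 181 = 253 mm (≥ 243 mm).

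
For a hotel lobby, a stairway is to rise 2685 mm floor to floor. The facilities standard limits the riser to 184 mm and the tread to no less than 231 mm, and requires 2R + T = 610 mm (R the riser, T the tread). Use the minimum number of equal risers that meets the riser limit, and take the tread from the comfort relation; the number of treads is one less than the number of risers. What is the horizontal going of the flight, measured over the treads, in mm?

At most 184 each: 2685/184 = 14.59, giving 15 risers.
Each riser is 2685/15 = 179 mm (≤ 184 mm).
T = 610 − 2·179 = 252 mm, which satisfies the 231 mm minimum.
15 risers give 14 treads; going = 14 × 252 = 3528 mm.

3528 mm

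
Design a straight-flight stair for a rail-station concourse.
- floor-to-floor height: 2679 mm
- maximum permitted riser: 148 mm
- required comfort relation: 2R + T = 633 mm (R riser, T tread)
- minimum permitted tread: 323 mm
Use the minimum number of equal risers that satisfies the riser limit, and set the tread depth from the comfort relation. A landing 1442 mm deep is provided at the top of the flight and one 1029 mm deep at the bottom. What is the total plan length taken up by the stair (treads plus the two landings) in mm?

8789 mm

2679 / 148 = 18.10, so 19 risers are needed.
Riser R = 2679 / 19 = 141 mm, within the 148 mm limit.
From 2R + T = 633: T = 633 − 282 = 351 mm.
19 risers give 18 treads; going = 18 × 351 = 6318 mm.
Add landings: 6318 + 1442 + 1029 = 8789 mm.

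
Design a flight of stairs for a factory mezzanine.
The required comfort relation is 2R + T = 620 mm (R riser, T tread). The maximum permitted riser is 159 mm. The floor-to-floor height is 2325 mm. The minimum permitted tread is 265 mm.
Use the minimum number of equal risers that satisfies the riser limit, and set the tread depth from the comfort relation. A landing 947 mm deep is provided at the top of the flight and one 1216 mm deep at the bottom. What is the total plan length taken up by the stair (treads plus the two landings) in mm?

⌈2325/159⌉ = 15 risers.
Each riser is 2325/15 = 155 mm (≤ 159 mm).
From 2R + T = 620: T = 620 − 310 = 310 mm.
Going = (15 − 1) × 310 = 4340 mm.
Add landings: 4340 + 947 + 1216 = 6503 mm.

6503 mm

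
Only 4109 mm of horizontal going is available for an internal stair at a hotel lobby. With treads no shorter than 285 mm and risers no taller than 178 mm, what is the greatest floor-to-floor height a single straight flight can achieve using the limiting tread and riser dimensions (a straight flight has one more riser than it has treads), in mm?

Treads that fit: ⌊4109 / 285⌋ = 14.
Risers = treads + 1 = 15.
Maximum height = 15 × 178 = 2670 mm.

2670 mm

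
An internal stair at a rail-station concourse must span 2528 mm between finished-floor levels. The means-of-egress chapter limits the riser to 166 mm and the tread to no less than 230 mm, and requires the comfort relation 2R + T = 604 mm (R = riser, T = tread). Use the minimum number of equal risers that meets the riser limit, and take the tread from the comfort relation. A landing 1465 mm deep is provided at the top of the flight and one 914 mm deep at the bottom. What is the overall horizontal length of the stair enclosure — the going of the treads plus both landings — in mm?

At most 166 each: 2528/166 = 15.23, giving 16 risers.
R = 2528 ÷ 16 = 158 mm.
From 2R + T = 604: T = 604 − 316 = 288 mm.
16 risers give 15 treads; going = 15 × 288 = 4320 mm.
Add landings: 4320 + 1465 + 914 = 6699 mm.

6699 mm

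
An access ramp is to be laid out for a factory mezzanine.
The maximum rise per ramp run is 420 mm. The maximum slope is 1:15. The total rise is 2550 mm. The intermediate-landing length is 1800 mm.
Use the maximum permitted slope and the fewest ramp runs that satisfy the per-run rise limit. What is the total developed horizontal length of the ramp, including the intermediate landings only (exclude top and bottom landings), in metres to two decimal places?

2550 / 420 = 6.071 → round up to 7 ramp runs. That means 6 intermediate landings.
Horizontal run for 2550 mm of rise at 1:15 is 2550 × 15 = 38250 mm.
6 intermediate landings contribute 6 × 1800 = 10800 mm.
Total developed length = 38250 + 10800 = 49050 mm.
= 49.05 m.

49.05 m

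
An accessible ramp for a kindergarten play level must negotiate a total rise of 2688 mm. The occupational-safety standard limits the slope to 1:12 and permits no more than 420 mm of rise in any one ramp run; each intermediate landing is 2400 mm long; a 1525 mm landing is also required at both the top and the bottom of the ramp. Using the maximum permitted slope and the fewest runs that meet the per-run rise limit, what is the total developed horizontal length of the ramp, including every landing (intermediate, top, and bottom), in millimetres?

2688 / 420 = 6.40, so 7 ramp runs are needed. That means 6 intermediate landings.
Horizontal run for 2688 mm of rise at 1:12 is 2688 × 12 = 32256 mm.
6 intermediate landings contribute 6 × 2400 = 14400 mm.
Top and bottom landings: 2 × 1525 = 3050 mm.
Total = 32256 + 14400 + 3050 = 49706 mm.

49706 mm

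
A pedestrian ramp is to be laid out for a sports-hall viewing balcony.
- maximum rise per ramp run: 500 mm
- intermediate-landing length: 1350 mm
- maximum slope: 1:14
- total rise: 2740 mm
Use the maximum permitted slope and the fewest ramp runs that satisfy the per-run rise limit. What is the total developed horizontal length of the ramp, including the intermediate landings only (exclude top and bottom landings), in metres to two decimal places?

45.11 m

2740 / 500 = 5.48, so 6 ramp runs are needed. That means 5 intermediate landings.
Ramp run (horizontal) at 1:14: 2740 × 14 = 38360 mm.
Intermediate landings: 5 × 1350 = 6750 mm.
Total developed length = 38360 + 6750 = 45110 mm.
= 45.11 m.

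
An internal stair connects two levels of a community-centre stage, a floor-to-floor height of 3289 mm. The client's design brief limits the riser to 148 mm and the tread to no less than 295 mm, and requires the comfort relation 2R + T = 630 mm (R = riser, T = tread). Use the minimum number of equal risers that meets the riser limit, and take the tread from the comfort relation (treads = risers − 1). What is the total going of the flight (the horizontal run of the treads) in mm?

7568 mm

3289 / 148 = 22.22, so 23 risers are needed.
R = 3289 ÷ 23 = 143 mm.
Tread T = 630 − 2 × 143 = 344 mm (≥ 295 mm).
23 risers give 22 treads; going = 22 × 344 = 7568 mm.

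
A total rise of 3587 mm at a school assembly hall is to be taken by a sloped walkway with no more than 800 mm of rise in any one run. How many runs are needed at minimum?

3587 / 800 = 4.48, so 5 ramp runs are needed.

5 runs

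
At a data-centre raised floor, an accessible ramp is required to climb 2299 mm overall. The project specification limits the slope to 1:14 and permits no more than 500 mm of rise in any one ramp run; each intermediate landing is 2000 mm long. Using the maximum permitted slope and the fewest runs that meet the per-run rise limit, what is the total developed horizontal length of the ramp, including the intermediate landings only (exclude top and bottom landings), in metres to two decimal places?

2299 / 500 = 4.598 → round up to 5 ramp runs. That means 4 intermediate landings.
Ramp run (horizontal) at 1:14: 2299 × 14 = 32186 mm.
4 intermediate landings contribute 4 × 2000 = 8000 mm.
Total developed length = 32186 + 8000 = 40186 mm.
= 40.19 m.

40.19 m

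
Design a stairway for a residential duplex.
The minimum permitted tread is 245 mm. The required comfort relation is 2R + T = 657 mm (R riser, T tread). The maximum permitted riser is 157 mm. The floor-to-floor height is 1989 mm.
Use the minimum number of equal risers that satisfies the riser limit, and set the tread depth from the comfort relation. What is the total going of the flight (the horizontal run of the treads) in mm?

⌈1989/157⌉ = 13 risers.
Each riser is 1989/13 = 153 mm (≤ 157 mm).
T = 657 − 2·153 = 351 mm, which satisfies the 245 mm minimum.
13 risers give 12 treads; going = 12 × 351 = 4212 mm.

4212 mm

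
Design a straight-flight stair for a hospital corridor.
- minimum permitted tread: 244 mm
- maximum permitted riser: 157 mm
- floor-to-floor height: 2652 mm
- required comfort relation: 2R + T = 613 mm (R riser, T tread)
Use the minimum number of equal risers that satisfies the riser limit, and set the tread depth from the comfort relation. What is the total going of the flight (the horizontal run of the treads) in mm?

4816 mm

At most 157 each: 2652/157 = 16.89, giving 17 risers.
R = 2652 ÷ 17 = 156 mm.
T = 613 − 2·156 = 301 mm, which satisfies the 244 mm minimum.
Treads = 17 − 1 = 16; going = 16 × 301 = 4816 mm.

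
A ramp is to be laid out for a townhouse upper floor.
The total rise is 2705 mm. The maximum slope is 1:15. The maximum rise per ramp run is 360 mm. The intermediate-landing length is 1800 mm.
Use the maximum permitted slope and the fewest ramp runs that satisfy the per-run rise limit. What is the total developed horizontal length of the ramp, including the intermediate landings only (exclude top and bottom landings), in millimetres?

2705 / 360 = 7.514 → round up to 8 ramp runs. That means 7 intermediate landings.
Horizontal run for 2705 mm of rise at 1:15 is 2705 × 15 = 40575 mm.
7 intermediate landings contribute 7 × 1800 = 12600 mm.
Developed length = 40575 + 12600 = 53175 mm.

53175 mm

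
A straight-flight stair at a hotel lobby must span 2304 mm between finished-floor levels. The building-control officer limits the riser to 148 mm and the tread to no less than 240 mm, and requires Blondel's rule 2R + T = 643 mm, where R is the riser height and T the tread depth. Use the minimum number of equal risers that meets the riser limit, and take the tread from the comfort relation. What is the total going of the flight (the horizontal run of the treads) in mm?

5325 mm

2304 / 148 = 15.57, so 16 risers are needed.
Each riser is 2304/16 = 144 mm (≤ 148 mm).
T = 643 − 2·144 = 355 mm, which satisfies the 240 mm minimum.
16 risers give 15 treads; going = 15 × 355 = 5325 mm.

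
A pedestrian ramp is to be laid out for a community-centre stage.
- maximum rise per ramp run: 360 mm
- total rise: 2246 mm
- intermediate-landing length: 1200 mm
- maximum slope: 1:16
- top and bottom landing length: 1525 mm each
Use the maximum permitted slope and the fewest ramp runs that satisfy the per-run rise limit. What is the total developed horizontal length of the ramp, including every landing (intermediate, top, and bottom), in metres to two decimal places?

46.19 m

At most 360 each: 2246/360 = 6.24, giving 7 ramp runs. That means 6 intermediate landings.
Ramp run (horizontal) at 1:16: 2246 × 16 = 35936 mm.
Intermediate landings: 6 × 1200 = 7200 mm.
Top and bottom landings: 2 × 1525 = 3050 mm.
Total = 35936 + 7200 + 3050 = 46186 mm.
= 46.19 m.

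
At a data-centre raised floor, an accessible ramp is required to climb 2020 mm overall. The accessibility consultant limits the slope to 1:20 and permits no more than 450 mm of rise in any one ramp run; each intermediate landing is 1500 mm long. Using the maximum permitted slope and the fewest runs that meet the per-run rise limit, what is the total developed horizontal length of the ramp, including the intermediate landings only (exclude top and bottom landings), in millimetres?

⌈2020/450⌉ = 5 ramp runs. That means 4 intermediate landings.
Horizontal run for 2020 mm of rise at 1:20 is 2020 × 20 = 40400 mm.
4 intermediate landings contribute 4 × 1500 = 6000 mm.
Developed length = 40400 + 6000 = 46400 mm.

46400 mm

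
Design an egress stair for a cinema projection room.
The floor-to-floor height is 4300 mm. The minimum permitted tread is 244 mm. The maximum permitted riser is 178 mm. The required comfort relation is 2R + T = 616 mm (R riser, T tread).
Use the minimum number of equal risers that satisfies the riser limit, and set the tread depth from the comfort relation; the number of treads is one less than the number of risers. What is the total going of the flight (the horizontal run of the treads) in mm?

4300 / 178 = 24.157 → round up to 25 risers.
R = 4300 ÷ 25 = 172 mm.
T = 616 − 2·172 = 272 mm, which satisfies the 244 mm minimum.
25 risers give 24 treads; going = 24 × 272 = 6528 mm.

6528 mm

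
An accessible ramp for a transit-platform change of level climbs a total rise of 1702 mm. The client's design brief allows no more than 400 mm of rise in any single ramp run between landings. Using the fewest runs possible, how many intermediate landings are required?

⌈1702/400⌉ = 5 ramp runs.
5 runs are separated by 4 intermediate landings.

4 intermediate landings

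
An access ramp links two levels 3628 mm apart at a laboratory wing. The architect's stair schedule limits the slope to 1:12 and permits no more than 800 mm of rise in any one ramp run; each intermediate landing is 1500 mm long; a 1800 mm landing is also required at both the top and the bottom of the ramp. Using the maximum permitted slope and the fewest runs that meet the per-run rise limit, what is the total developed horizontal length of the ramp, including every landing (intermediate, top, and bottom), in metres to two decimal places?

53.14 m

3628 / 800 = 4.535 → round up to 5 ramp runs. That means 4 intermediate landings.
Horizontal run for 3628 mm of rise at 1:12 is 3628 × 12 = 43536 mm.
Intermediate landings: 4 × 1500 = 6000 mm.
Top and bottom landings: 2 × 1800 = 3600 mm.
Total = 43536 + 6000 + 3600 = 53136 mm.
= 53.14 m.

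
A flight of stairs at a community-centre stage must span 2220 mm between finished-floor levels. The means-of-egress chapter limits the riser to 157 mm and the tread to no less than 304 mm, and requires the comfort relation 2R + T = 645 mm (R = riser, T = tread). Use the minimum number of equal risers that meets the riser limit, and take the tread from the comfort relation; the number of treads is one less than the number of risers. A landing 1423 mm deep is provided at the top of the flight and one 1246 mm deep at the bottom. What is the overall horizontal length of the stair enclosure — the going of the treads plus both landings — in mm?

7555 mm

At most 157 each: 2220/157 = 14.14, giving 15 risers.
Each riser is 2220/15 = 148 mm (≤ 157 mm).
T = 645 − 2·148 = 349 mm, which satisfies the 304 mm minimum.
15 risers give 14 treads; going = 14 × 349 = 4886 mm.
Enclosure = 4886 + 1423 + 1246 = 7555 mm.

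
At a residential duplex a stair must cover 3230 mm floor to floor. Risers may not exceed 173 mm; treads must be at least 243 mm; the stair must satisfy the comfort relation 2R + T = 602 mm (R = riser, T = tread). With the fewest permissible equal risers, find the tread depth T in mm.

262 mm

At most 173 each: 3230/173 = 18.67, giving 19 risers.
Riser R = 3230 / 19 = 170 mm, within the 173 mm limit.
From 2R + T = 602: T = 602 − 340 = 262 mm.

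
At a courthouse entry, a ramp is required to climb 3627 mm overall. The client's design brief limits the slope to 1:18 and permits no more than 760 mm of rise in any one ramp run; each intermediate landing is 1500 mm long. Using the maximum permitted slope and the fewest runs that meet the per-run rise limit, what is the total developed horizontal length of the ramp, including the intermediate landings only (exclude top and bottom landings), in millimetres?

3627 / 760 = 4.772 → round up to 5 ramp runs. That means 4 intermediate landings.
Horizontal run for 3627 mm of rise at 1:18 is 3627 × 18 = 65286 mm.
4 intermediate landings contribute 4 × 1500 = 6000 mm.
Total developed length = 65286 + 6000 = 71286 mm.

71286 mm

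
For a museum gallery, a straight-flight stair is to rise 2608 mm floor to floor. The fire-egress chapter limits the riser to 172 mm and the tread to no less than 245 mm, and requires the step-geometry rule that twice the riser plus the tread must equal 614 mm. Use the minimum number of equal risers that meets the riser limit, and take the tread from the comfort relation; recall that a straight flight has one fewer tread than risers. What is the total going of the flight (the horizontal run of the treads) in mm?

4320 mm

2608 / 172 = 15.163 → round up to 16 risers.
R = 2608 ÷ 16 = 163 mm.
Tread T = 614 − 2 × 163 = 288 mm (≥ 245 mm).
Going = (16 − 1) × 288 = 4320 mm.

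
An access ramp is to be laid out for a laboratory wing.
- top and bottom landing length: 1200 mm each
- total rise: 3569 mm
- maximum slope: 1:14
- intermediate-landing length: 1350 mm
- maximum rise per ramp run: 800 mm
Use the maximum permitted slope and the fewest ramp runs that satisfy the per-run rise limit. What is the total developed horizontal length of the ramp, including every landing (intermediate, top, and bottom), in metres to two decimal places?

3569 / 800 = 4.46, so 5 ramp runs are needed. That means 4 intermediate landings.
Ramp run (horizontal) at 1:14: 3569 × 14 = 49966 mm.
4 intermediate landings contribute 4 × 1350 = 5400 mm.
Top and bottom landings: 2 × 1200 = 2400 mm.
Total = 49966 + 5400 + 2400 = 57766 mm.
= 57.77 m.

57.77 m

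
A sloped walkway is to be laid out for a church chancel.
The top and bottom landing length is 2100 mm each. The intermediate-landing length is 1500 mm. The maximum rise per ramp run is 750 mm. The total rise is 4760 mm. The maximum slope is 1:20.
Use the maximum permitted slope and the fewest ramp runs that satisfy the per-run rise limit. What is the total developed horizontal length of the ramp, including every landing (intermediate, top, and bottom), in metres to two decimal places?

4760 / 750 = 6.35, so 7 ramp runs are needed. That means 6 intermediate landings.
Ramp run (horizontal) at 1:20: 4760 × 20 = 95200 mm.
6 intermediate landings contribute 6 × 1500 = 9000 mm.
Top and bottom landings: 2 × 2100 = 4200 mm.
Total = 95200 + 9000 + 4200 = 108400 mm.
= 108.40 m.

108.40 m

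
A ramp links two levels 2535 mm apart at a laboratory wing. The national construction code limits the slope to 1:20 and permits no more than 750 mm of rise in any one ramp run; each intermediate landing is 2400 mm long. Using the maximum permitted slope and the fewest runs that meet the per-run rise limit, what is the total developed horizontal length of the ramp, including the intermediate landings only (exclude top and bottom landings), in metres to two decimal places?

57.90 m

2535 / 750 = 3.380 → round up to 4 ramp runs. That means 3 intermediate landings.
Horizontal run for 2535 mm of rise at 1:20 is 2535 × 20 = 50700 mm.
3 intermediate landings contribute 3 × 2400 = 7200 mm.
Total developed length = 50700 + 7200 = 57900 mm.
= 57.90 m.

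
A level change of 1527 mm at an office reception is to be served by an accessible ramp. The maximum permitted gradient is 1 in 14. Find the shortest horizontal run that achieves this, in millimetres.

21378 mm

Run = rise × 14 = 1527 × 14 = 21378 mm.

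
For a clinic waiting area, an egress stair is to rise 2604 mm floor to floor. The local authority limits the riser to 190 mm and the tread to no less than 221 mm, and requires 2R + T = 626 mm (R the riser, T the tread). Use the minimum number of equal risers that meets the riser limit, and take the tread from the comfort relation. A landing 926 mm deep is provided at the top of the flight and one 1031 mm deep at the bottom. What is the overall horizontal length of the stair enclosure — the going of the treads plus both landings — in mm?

5259 mm

2604 / 190 = 13.705 → round up to 14 risers.
Riser R = 2604 / 14 = 186 mm, within the 190 mm limit.
T = 626 − 2·186 = 254 mm, which satisfies the 221 mm minimum.
Going = (14 − 1) × 254 = 3302 mm.
Add landings: 3302 + 926 + 1031 = 5259 mm.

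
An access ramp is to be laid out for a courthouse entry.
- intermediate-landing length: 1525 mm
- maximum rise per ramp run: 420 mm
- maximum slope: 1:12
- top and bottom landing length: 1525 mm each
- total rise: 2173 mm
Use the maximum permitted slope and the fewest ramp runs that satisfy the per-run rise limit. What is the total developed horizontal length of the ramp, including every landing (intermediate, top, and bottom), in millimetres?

36751 mm

⌈2173/420⌉ = 6 ramp runs. That means 5 intermediate landings.
Horizontal run for 2173 mm of rise at 1:12 is 2173 × 12 = 26076 mm.
5 intermediate landings contribute 5 × 1525 = 7625 mm.
Top and bottom landings: 2 × 1525 = 3050 mm.
Total = 26076 + 7625 + 3050 = 36751 mm.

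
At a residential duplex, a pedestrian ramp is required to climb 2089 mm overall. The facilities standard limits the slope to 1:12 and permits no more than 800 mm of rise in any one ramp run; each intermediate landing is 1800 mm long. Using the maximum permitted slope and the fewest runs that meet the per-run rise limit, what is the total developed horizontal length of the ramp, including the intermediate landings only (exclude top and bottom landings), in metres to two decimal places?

At most 800 each: 2089/800 = 2.61, giving 3 ramp runs. That means 2 intermediate landings.
Ramp run (horizontal) at 1:12: 2089 × 12 = 25068 mm.
Intermediate landings: 2 × 1800 = 3600 mm.
Developed length = 25068 + 3600 = 28668 mm.
= 28.67 m.

28.67 m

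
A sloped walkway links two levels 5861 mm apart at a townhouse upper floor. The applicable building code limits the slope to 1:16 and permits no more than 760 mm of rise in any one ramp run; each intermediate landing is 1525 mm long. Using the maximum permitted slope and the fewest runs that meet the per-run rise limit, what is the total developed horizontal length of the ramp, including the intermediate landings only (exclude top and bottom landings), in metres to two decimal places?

At most 760 each: 5861/760 = 7.71, giving 8 ramp runs. That means 7 intermediate landings.
Ramp run (horizontal) at 1:16: 5861 × 16 = 93776 mm.
7 intermediate landings contribute 7 × 1525 = 10675 mm.
Total developed length = 93776 + 10675 = 104451 mm.
= 104.45 m.

104.45 m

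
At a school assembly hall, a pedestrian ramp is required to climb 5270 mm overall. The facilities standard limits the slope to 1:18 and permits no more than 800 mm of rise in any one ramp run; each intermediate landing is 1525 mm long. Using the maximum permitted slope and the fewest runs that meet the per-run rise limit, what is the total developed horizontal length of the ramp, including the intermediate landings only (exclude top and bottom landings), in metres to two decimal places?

104.01 m

5270 / 800 = 6.588 → round up to 7 ramp runs. That means 6 intermediate landings.
Ramp run (horizontal) at 1:18: 5270 × 18 = 94860 mm.
6 intermediate landings contribute 6 × 1525 = 9150 mm.
Developed length = 94860 + 9150 = 104010 mm.
= 104.01 m.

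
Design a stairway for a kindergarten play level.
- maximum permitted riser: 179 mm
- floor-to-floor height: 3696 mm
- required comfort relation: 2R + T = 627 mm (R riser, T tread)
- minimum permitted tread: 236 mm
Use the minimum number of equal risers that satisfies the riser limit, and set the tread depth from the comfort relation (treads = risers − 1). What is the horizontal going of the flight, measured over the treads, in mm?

5500 mm

3696 / 179 = 20.648 → round up to 21 risers.
R = 3696 ÷ 21 = 176 mm.
T = 627 − 2·176 = 275 mm, which satisfies the 236 mm minimum.
Treads = 21 − 1 = 20; going = 20 × 275 = 5500 mm.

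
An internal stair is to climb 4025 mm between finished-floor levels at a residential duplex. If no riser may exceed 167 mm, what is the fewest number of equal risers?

25 risers

⌈4025/167⌉ = 25 risers.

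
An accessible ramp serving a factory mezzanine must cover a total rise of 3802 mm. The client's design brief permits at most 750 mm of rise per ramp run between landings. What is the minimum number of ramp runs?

3802 / 750 = 5.069 → round up to 6 ramp runs.

6 runs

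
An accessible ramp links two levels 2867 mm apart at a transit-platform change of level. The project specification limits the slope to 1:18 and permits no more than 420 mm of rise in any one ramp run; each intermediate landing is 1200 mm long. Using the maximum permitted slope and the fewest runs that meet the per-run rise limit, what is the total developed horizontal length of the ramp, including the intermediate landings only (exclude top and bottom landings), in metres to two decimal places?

58.81 m

2867 / 420 = 6.826 → round up to 7 ramp runs. That means 6 intermediate landings.
Horizontal run for 2867 mm of rise at 1:18 is 2867 × 18 = 51606 mm.
6 intermediate landings contribute 6 × 1200 = 7200 mm.
Total developed length = 51606 + 7200 = 58806 mm.
= 58.81 m.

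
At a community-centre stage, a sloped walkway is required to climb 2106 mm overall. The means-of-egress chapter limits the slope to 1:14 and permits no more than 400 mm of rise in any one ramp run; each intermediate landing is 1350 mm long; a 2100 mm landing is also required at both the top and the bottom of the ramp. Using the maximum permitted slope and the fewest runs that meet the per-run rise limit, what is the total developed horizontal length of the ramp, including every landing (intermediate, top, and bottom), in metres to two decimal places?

40.43 m

2106 / 400 = 5.265 → round up to 6 ramp runs. That means 5 intermediate landings.
Ramp run (horizontal) at 1:14: 2106 × 14 = 29484 mm.
Intermediate landings: 5 × 1350 = 6750 mm.
Top and bottom landings: 2 × 2100 = 4200 mm.
Total = 29484 + 6750 + 4200 = 40434 mm.
= 40.43 m.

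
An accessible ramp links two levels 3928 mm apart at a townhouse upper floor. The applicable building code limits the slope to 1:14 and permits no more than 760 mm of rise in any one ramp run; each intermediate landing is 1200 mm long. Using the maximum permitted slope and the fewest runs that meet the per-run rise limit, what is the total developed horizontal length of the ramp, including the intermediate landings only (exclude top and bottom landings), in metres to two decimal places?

⌈3928/760⌉ = 6 ramp runs. That means 5 intermediate landings.
Ramp run (horizontal) at 1:14: 3928 × 14 = 54992 mm.
Intermediate landings: 5 × 1200 = 6000 mm.
Developed length = 54992 + 6000 = 60992 mm.
= 60.99 m.

60.99 m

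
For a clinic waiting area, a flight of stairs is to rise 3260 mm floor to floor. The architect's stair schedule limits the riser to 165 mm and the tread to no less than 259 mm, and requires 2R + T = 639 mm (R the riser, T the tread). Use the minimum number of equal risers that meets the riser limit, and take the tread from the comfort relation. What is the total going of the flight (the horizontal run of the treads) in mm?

5947 mm

⌈3260/165⌉ = 20 risers.
Each riser is 3260/20 = 163 mm (≤ 165 mm).
Tread T = 639 − 2 × 163 = 313 mm (≥ 259 mm).
Going = (20 − 1) × 313 = 5947 mm.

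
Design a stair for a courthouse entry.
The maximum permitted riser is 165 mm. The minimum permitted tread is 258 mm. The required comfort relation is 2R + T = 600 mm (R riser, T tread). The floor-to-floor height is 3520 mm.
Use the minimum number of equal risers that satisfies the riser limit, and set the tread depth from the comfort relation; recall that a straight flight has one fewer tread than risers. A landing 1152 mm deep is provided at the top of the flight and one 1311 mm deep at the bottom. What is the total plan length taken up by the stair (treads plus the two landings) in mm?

3520 / 165 = 21.333 → round up to 22 risers.
Riser R = 3520 / 22 = 160 mm, within the 165 mm limit.
From 2R + T = 600: T = 600 − 320 = 280 mm.
22 risers give 21 treads; going = 21 × 280 = 5880 mm.
Add landings: 5880 + 1152 + 1311 = 8343 mm.

8343 mm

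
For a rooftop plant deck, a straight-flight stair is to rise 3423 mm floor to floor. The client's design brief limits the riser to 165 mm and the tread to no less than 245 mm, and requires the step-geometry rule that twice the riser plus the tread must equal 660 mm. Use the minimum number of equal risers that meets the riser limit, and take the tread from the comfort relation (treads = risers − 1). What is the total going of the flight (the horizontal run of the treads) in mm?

At most 165 each: 3423/165 = 20.75, giving 21 risers.
Riser R = 3423 / 21 = 163 mm, within the 165 mm limit.
T = 660 − 2·163 = 334 mm, which satisfies the 245 mm minimum.
Treads = 21 − 1 = 20; going = 20 × 334 = 6680 mm.

6680 mm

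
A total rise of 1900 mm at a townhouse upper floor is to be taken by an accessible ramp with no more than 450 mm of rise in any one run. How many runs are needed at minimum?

1900 / 450 = 4.22, so 5 ramp runs are needed.

5 runs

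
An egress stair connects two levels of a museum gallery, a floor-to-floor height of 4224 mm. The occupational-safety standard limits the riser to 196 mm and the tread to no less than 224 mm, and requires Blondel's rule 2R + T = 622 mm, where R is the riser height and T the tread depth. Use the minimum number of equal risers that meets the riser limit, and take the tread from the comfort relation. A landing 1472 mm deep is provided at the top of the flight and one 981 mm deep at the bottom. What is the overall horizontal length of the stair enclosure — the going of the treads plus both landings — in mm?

7451 mm

At most 196 each: 4224/196 = 21.55, giving 22 risers.
Each riser is 4224/22 = 192 mm (≤ 196 mm).
T = 622 − 2·192 = 238 mm, which satisfies the 224 mm minimum.
22 risers give 21 treads; going = 21 × 238 = 4998 mm.
Add landings: 4998 + 1472 + 981 = 7451 mm.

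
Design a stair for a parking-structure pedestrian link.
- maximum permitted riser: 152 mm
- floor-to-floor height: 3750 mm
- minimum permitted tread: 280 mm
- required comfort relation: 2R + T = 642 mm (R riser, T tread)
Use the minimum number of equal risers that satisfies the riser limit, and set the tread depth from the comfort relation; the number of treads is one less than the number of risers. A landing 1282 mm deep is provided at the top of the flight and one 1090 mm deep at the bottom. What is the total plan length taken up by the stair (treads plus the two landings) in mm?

10580 mm

⌈3750/152⌉ = 25 risers.
Riser R = 3750 / 25 = 150 mm, within the 152 mm limit.
From 2R + T = 642: T = 642 − 300 = 342 mm.
25 risers give 24 treads; going = 24 × 342 = 8208 mm.
Add landings: 8208 + 1282 + 1090 = 10580 mm.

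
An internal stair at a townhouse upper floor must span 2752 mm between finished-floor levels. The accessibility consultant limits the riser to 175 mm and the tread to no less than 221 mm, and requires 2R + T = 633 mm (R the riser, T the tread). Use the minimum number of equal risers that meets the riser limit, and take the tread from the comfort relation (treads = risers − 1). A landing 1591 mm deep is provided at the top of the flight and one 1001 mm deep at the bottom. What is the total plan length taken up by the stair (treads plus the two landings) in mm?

6927 mm

2752 / 175 = 15.73, so 16 risers are needed.
Each riser is 2752/16 = 172 mm (≤ 175 mm).
Tread T = 633 − 2 × 172 = 289 mm (≥ 221 mm).
Going = (16 − 1) × 289 = 4335 mm.
Add landings: 4335 + 1591 + 1001 = 6927 mm.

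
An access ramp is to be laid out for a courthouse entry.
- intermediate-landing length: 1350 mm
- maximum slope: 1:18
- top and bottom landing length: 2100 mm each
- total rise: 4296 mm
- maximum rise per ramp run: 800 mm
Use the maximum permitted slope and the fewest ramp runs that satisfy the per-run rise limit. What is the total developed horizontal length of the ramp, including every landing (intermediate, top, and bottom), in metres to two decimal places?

4296 / 800 = 5.370 → round up to 6 ramp runs. That means 5 intermediate landings.
Ramp run (horizontal) at 1:18: 4296 × 18 = 77328 mm.
Intermediate landings: 5 × 1350 = 6750 mm.
Top and bottom landings: 2 × 2100 = 4200 mm.
Total = 77328 + 6750 + 4200 = 88278 mm.
= 88.28 m.

88.28 m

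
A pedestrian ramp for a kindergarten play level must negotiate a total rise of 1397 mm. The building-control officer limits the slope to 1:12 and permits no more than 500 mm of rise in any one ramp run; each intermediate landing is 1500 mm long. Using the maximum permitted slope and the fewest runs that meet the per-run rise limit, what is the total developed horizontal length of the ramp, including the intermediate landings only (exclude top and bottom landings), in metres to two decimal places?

At most 500 each: 1397/500 = 2.79, giving 3 ramp runs. That means 2 intermediate landings.
Ramp run (horizontal) at 1:12: 1397 × 12 = 16764 mm.
Intermediate landings: 2 × 1500 = 3000 mm.
Developed length = 16764 + 3000 = 19764 mm.
= 19.76 m.

19.76 m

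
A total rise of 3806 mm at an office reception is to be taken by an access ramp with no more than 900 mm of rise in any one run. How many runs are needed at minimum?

5 runs

⌈3806/900⌉ = 5 ramp runs.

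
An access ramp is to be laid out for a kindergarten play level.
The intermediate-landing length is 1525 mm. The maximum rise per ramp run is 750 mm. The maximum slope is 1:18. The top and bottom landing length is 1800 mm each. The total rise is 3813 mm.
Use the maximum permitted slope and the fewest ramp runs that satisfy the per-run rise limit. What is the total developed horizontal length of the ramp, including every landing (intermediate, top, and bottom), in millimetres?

79859 mm

⌈3813/750⌉ = 6 ramp runs. That means 5 intermediate landings.
Ramp run (horizontal) at 1:18: 3813 × 18 = 68634 mm.
Intermediate landings: 5 × 1525 = 7625 mm.
Top and bottom landings: 2 × 1800 = 3600 mm.
Total = 68634 + 7625 + 3600 = 79859 mm.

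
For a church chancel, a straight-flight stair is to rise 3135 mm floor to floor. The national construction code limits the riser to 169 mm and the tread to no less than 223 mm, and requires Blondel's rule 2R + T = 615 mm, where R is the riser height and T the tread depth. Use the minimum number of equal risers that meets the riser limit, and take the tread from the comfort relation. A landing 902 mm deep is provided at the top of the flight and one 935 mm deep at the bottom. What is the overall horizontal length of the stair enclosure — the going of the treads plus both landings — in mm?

⌈3135/169⌉ = 19 risers.
R = 3135 ÷ 19 = 165 mm.
T = 615 − 2·165 = 285 mm, which satisfies the 223 mm minimum.
Treads = 19 − 1 = 18; going = 18 × 285 = 5130 mm.
Add landings: 5130 + 902 + 935 = 6967 mm.

6967 mm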